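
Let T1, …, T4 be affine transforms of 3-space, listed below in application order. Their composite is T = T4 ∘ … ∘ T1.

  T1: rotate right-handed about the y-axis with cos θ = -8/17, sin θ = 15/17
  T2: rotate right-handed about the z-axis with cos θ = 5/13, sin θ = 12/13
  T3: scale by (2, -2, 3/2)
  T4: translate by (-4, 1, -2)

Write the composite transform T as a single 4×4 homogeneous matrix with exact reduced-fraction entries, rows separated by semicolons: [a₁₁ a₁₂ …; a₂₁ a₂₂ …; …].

T1 = [-8/17 0 15/17 0; 0 1 0 0; -15/17 0 -8/17 0; 0 0 0 1]
T2·T1 = [-40/221 -12/13 75/221 0; -96/221 5/13 180/221 0; -15/17 0 -8/17 0; 0 0 0 1]
T3·…·T1 = [-80/221 -24/13 150/221 0; 192/221 -10/13 -360/221 0; -45/34 0 -12/17 0; 0 0 0 1]
T4·…·T1 = [-80/221 -24/13 150/221 -4; 192/221 -10/13 -360/221 1; -45/34 0 -12/17 -2; 0 0 0 1]

T = [-80/221 -24/13 150/221 -4; 192/221 -10/13 -360/221 1; -45/34 0 -12/17 -2; 0 0 0 1]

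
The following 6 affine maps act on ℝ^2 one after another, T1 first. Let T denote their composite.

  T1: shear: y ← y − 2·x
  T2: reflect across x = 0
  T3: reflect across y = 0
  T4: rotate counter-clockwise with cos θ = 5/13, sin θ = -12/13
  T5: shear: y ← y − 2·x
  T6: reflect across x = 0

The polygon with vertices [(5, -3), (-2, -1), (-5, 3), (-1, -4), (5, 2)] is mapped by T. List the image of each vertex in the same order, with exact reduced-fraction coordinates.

T1 shear: y ← y − 2·x: (5, -3) → (5, -13); (-2, -1) → (-2, 3); (-5, 3) → (-5, 13); (-1, -4) → (-1, -2); (5, 2) → (5, -8)
T2 reflect across x = 0: (5, -13) → (-5, -13); (-2, 3) → (2, 3); (-5, 13) → (5, 13); (-1, -2) → (1, -2); (5, -8) → (-5, -8)
T3 reflect across y = 0: (-5, -13) → (-5, 13); (2, 3) → (2, -3); (5, 13) → (5, -13); (1, -2) → (1, 2); (-5, -8) → (-5, 8)
T4 rotate counter-clockwise with cos θ = 5/13, sin θ = -12/13: (-5, 13) → (131/13, 125/13); (2, -3) → (-2, -3); (5, -13) → (-131/13, -125/13); (1, 2) → (29/13, -2/13); (-5, 8) → (71/13, 100/13)
T5 shear: y ← y − 2·x: (131/13, 125/13) → (131/13, -137/13); (-2, -3) → (-2, 1); (-131/13, -125/13) → (-131/13, 137/13); (29/13, -2/13) → (29/13, -60/13); (71/13, 100/13) → (71/13, -42/13)
T6 reflect across x = 0: (131/13, -137/13) → (-131/13, -137/13); (-2, 1) → (2, 1); (-131/13, 137/13) → (131/13, 137/13); (29/13, -60/13) → (-29/13, -60/13); (71/13, -42/13) → (-71/13, -42/13)

image vertices: (-131/13, -137/13), (2, 1), (131/13, 137/13), (-29/13, -60/13), (-71/13, -42/13)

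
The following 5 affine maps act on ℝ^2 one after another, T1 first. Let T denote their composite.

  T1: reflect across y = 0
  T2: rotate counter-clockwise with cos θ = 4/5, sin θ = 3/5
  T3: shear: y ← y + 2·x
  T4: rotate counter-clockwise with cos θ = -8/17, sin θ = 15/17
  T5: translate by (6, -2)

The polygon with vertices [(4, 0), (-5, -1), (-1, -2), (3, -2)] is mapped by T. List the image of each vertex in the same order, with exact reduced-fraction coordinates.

T1 reflect across y = 0: (4, 0) → (4, 0); (-5, -1) → (-5, 1); (-1, -2) → (-1, 2); (3, -2) → (3, 2)
T2 rotate counter-clockwise with cos θ = 4/5, sin θ = 3/5: (4, 0) → (16/5, 12/5); (-5, 1) → (-23/5, -11/5); (-1, 2) → (-2, 1); (3, 2) → (6/5, 17/5)
T3 shear: y ← y + 2·x: (16/5, 12/5) → (16/5, 44/5); (-23/5, -11/5) → (-23/5, -57/5); (-2, 1) → (-2, -3); (6/5, 17/5) → (6/5, 29/5)
T4 rotate counter-clockwise with cos θ = -8/17, sin θ = 15/17: (16/5, 44/5) → (-788/85, -112/85); (-23/5, -57/5) → (1039/85, 111/85); (-2, -3) → (61/17, -6/17); (6/5, 29/5) → (-483/85, -142/85)
T5 translate by (6, -2): (-788/85, -112/85) → (-278/85, -282/85); (1039/85, 111/85) → (1549/85, -59/85); (61/17, -6/17) → (163/17, -40/17); (-483/85, -142/85) → (27/85, -312/85)

image vertices: (-278/85, -282/85), (1549/85, -59/85), (163/17, -40/17), (27/85, -312/85)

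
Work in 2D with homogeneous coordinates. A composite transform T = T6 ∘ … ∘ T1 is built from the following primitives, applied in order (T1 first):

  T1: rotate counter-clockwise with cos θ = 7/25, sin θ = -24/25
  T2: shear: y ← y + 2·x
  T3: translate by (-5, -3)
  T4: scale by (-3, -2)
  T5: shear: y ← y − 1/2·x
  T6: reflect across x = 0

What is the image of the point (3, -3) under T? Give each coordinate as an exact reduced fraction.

T(p) = (-528/25, 276/25)

T1 rotate counter-clockwise with cos θ = 7/25, sin θ = -24/25: (3, -3) → (-51/25, -93/25)
T2 shear: y ← y + 2·x: (-51/25, -93/25) → (-51/25, -39/5)
T3 translate by (-5, -3): (-51/25, -39/5) → (-176/25, -54/5)
T4 scale by (-3, -2): (-176/25, -54/5) → (528/25, 108/5)
T5 shear: y ← y − 1/2·x: (528/25, 108/5) → (528/25, 276/25)
T6 reflect across x = 0: (528/25, 276/25) → (-528/25, 276/25)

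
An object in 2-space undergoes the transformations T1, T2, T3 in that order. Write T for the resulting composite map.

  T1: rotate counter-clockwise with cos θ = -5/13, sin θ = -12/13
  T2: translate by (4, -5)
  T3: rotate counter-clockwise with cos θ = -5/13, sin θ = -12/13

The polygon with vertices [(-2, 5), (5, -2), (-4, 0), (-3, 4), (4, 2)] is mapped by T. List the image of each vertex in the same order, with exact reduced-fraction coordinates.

image vertices: (-1402/169, -1134/169), (-1395/169, 539/169), (-564/169, -779/169), (-1163/169, -1135/169), (-1756/169, -57/169)

T1 rotate counter-clockwise with cos θ = -5/13, sin θ = -12/13: (-2, 5) → (70/13, -1/13); (5, -2) → (-49/13, -50/13); (-4, 0) → (20/13, 48/13); (-3, 4) → (63/13, 16/13); (4, 2) → (4/13, -58/13)
T2 translate by (4, -5): (70/13, -1/13) → (122/13, -66/13); (-49/13, -50/13) → (3/13, -115/13); (20/13, 48/13) → (72/13, -17/13); (63/13, 16/13) → (115/13, -49/13); (4/13, -58/13) → (56/13, -123/13)
T3 rotate counter-clockwise with cos θ = -5/13, sin θ = -12/13: (122/13, -66/13) → (-1402/169, -1134/169); (3/13, -115/13) → (-1395/169, 539/169); (72/13, -17/13) → (-564/169, -779/169); (115/13, -49/13) → (-1163/169, -1135/169); (56/13, -123/13) → (-1756/169, -57/169)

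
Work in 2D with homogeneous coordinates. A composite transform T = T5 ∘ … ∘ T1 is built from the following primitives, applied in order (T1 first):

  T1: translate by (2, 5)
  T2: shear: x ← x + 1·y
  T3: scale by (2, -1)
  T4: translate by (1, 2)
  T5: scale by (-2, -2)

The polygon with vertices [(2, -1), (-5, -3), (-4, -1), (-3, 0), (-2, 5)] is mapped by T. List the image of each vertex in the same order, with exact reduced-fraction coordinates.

T1 translate by (2, 5): (2, -1) → (4, 4); (-5, -3) → (-3, 2); (-4, -1) → (-2, 4); (-3, 0) → (-1, 5); (-2, 5) → (0, 10)
T2 shear: x ← x + 1·y: (4, 4) → (8, 4); (-3, 2) → (-1, 2); (-2, 4) → (2, 4); (-1, 5) → (4, 5); (0, 10) → (10, 10)
T3 scale by (2, -1): (8, 4) → (16, -4); (-1, 2) → (-2, -2); (2, 4) → (4, -4); (4, 5) → (8, -5); (10, 10) → (20, -10)
T4 translate by (1, 2): (16, -4) → (17, -2); (-2, -2) → (-1, 0); (4, -4) → (5, -2); (8, -5) → (9, -3); (20, -10) → (21, -8)
T5 scale by (-2, -2): (17, -2) → (-34, 4); (-1, 0) → (2, 0); (5, -2) → (-10, 4); (9, -3) → (-18, 6); (21, -8) → (-42, 16)

image vertices: (-34, 4), (2, 0), (-10, 4), (-18, 6), (-42, 16)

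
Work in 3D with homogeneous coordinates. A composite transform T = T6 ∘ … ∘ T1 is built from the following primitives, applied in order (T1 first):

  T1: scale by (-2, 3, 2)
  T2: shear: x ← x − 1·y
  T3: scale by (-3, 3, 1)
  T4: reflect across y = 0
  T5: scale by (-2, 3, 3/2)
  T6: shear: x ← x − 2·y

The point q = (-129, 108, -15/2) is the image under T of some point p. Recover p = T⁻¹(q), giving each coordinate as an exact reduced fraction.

p = (-5/4, -4, -5/2)

T1 = [-2 0 0 0; 0 3 0 0; 0 0 2 0; 0 0 0 1]
T2·T1 = [-2 -3 0 0; 0 3 0 0; 0 0 2 0; 0 0 0 1]
T3·…·T1 = [6 9 0 0; 0 9 0 0; 0 0 2 0; 0 0 0 1]
T4·…·T1 = [6 9 0 0; 0 -9 0 0; 0 0 2 0; 0 0 0 1]
T5·…·T1 = [-12 -18 0 0; 0 -27 0 0; 0 0 3 0; 0 0 0 1]
T6·…·T1 = [-12 36 0 0; 0 -27 0 0; 0 0 3 0; 0 0 0 1]
det M = 972; M⁻¹ = [-1/12 -1/9 0 0; 0 -1/27 0 0; 0 0 1/3 0; 0 0 0 1]
M⁻¹ · (-129, 108, -15/2)ᵀ = (-5/4, -4, -5/2)ᵀ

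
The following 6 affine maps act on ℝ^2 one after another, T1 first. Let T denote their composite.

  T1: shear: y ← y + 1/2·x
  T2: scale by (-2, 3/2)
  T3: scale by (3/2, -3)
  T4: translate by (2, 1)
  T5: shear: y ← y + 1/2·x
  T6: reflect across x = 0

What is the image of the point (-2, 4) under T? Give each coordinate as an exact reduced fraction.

T(p) = (-8, -17/2)

T1 shear: y ← y + 1/2·x: (-2, 4) → (-2, 3)
T2 scale by (-2, 3/2): (-2, 3) → (4, 9/2)
T3 scale by (3/2, -3): (4, 9/2) → (6, -27/2)
T4 translate by (2, 1): (6, -27/2) → (8, -25/2)
T5 shear: y ← y + 1/2·x: (8, -25/2) → (8, -17/2)
T6 reflect across x = 0: (8, -17/2) → (-8, -17/2)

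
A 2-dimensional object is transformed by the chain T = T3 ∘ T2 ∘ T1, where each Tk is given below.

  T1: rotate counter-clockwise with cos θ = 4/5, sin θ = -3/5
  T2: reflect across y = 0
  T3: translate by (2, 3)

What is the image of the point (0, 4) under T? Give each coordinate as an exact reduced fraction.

T1 rotate counter-clockwise with cos θ = 4/5, sin θ = -3/5: (0, 4) → (12/5, 16/5)
T2 reflect across y = 0: (12/5, 16/5) → (12/5, -16/5)
T3 translate by (2, 3): (12/5, -16/5) → (22/5, -1/5)

T(p) = (22/5, -1/5)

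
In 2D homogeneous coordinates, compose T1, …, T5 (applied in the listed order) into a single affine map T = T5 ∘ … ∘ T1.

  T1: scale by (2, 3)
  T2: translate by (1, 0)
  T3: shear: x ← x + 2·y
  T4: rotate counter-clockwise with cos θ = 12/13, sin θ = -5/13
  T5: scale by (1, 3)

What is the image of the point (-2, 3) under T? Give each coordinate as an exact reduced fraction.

T(p) = (225/13, 99/13)

T1 scale by (2, 3): (-2, 3) → (-4, 9)
T2 translate by (1, 0): (-4, 9) → (-3, 9)
T3 shear: x ← x + 2·y: (-3, 9) → (15, 9)
T4 rotate counter-clockwise with cos θ = 12/13, sin θ = -5/13: (15, 9) → (225/13, 33/13)
T5 scale by (1, 3): (225/13, 33/13) → (225/13, 99/13)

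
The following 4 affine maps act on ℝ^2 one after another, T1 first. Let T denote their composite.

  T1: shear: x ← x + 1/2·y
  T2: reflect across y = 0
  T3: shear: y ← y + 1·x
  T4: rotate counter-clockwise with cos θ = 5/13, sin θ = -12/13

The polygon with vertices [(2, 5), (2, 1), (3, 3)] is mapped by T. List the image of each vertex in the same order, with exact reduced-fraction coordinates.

T1 shear: x ← x + 1/2·y: (2, 5) → (9/2, 5); (2, 1) → (5/2, 1); (3, 3) → (9/2, 3)
T2 reflect across y = 0: (9/2, 5) → (9/2, -5); (5/2, 1) → (5/2, -1); (9/2, 3) → (9/2, -3)
T3 shear: y ← y + 1·x: (9/2, -5) → (9/2, -1/2); (5/2, -1) → (5/2, 3/2); (9/2, -3) → (9/2, 3/2)
T4 rotate counter-clockwise with cos θ = 5/13, sin θ = -12/13: (9/2, -1/2) → (33/26, -113/26); (5/2, 3/2) → (61/26, -45/26); (9/2, 3/2) → (81/26, -93/26)

image vertices: (33/26, -113/26), (61/26, -45/26), (81/26, -93/26)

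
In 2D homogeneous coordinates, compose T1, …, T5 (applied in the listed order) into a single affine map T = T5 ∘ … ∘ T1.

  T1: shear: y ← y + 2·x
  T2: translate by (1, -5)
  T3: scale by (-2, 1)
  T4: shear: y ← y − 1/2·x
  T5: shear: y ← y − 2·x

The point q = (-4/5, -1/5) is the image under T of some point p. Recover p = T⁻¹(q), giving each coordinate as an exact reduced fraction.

p = (-3/5, 4)

T1 = [1 0 0; 2 1 0; 0 0 1]
T2·T1 = [1 0 1; 2 1 -5; 0 0 1]
T3·…·T1 = [-2 0 -2; 2 1 -5; 0 0 1]
T4·…·T1 = [-2 0 -2; 3 1 -4; 0 0 1]
T5·…·T1 = [-2 0 -2; 7 1 0; 0 0 1]
det M = -2; M⁻¹ = [-1/2 0 -1; 7/2 1 7; 0 0 1]
M⁻¹ · (-4/5, -1/5)ᵀ = (-3/5, 4)ᵀ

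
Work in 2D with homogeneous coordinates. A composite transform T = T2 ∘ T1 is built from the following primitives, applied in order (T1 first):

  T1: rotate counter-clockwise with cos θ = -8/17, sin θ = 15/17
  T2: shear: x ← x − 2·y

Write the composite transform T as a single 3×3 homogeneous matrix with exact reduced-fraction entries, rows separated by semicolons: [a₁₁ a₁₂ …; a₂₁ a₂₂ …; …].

T = [-38/17 1/17 0; 15/17 -8/17 0; 0 0 1]

T1 = [-8/17 -15/17 0; 15/17 -8/17 0; 0 0 1]
T2·T1 = [-38/17 1/17 0; 15/17 -8/17 0; 0 0 1]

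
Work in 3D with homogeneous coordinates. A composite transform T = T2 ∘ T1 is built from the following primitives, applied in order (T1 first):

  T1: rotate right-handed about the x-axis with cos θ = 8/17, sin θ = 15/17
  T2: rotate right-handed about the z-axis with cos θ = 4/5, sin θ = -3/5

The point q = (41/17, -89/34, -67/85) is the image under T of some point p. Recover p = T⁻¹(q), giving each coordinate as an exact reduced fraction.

T1 = [1 0 0 0; 0 8/17 -15/17 0; 0 15/17 8/17 0; 0 0 0 1]
T2·T1 = [4/5 24/85 -9/17 0; -3/5 32/85 -12/17 0; 0 15/17 8/17 0; 0 0 0 1]
det M = 1; M⁻¹ = [4/5 -3/5 0 0; 24/85 32/85 15/17 0; -9/17 -12/17 8/17 0; 0 0 0 1]
M⁻¹ · (41/17, -89/34, -67/85)ᵀ = (7/2, -1, 1/5)ᵀ

p = (7/2, -1, 1/5)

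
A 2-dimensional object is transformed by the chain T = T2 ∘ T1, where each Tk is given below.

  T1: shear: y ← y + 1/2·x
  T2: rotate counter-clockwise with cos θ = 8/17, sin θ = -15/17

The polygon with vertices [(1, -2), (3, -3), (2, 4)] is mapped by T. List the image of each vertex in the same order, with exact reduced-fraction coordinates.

image vertices: (-29/34, -27/17), (3/34, -57/17), (91/17, 10/17)

T1 shear: y ← y + 1/2·x: (1, -2) → (1, -3/2); (3, -3) → (3, -3/2); (2, 4) → (2, 5)
T2 rotate counter-clockwise with cos θ = 8/17, sin θ = -15/17: (1, -3/2) → (-29/34, -27/17); (3, -3/2) → (3/34, -57/17); (2, 5) → (91/17, 10/17)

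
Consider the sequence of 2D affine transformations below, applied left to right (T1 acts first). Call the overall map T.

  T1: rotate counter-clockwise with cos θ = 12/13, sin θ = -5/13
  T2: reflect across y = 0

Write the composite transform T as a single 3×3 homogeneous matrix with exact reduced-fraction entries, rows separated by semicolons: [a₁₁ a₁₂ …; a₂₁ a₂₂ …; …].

T1 = [12/13 5/13 0; -5/13 12/13 0; 0 0 1]
T2·T1 = [12/13 5/13 0; 5/13 -12/13 0; 0 0 1]

T = [12/13 5/13 0; 5/13 -12/13 0; 0 0 1]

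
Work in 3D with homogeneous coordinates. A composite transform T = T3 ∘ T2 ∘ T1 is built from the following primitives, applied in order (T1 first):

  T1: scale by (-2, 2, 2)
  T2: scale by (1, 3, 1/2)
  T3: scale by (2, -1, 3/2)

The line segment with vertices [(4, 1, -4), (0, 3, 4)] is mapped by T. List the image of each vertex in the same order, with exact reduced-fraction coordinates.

image vertices: (-16, -6, -6), (0, -18, 6)

T1 scale by (-2, 2, 2): (4, 1, -4) → (-8, 2, -8); (0, 3, 4) → (0, 6, 8)
T2 scale by (1, 3, 1/2): (-8, 2, -8) → (-8, 6, -4); (0, 6, 8) → (0, 18, 4)
T3 scale by (2, -1, 3/2): (-8, 6, -4) → (-16, -6, -6); (0, 18, 4) → (0, -18, 6)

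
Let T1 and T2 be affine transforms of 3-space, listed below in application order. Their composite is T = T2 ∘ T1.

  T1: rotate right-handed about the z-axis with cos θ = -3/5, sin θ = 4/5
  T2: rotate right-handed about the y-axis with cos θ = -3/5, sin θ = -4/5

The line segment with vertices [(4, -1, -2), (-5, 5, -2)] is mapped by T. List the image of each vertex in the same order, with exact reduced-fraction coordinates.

image vertices: (64/25, 19/5, -2/25), (11/5, -7, 2/5)

T1 rotate right-handed about the z-axis with cos θ = -3/5, sin θ = 4/5: (4, -1, -2) → (-8/5, 19/5, -2); (-5, 5, -2) → (-1, -7, -2)
T2 rotate right-handed about the y-axis with cos θ = -3/5, sin θ = -4/5: (-8/5, 19/5, -2) → (64/25, 19/5, -2/25); (-1, -7, -2) → (11/5, -7, 2/5)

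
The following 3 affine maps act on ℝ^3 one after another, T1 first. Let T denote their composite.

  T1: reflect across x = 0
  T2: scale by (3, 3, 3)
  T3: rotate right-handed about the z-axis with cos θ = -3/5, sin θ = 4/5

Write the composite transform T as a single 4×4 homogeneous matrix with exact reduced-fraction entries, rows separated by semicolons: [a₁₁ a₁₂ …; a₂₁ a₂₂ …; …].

T = [9/5 -12/5 0 0; -12/5 -9/5 0 0; 0 0 3 0; 0 0 0 1]

T1 = [-1 0 0 0; 0 1 0 0; 0 0 1 0; 0 0 0 1]
T2·T1 = [-3 0 0 0; 0 3 0 0; 0 0 3 0; 0 0 0 1]
T3·…·T1 = [9/5 -12/5 0 0; -12/5 -9/5 0 0; 0 0 3 0; 0 0 0 1]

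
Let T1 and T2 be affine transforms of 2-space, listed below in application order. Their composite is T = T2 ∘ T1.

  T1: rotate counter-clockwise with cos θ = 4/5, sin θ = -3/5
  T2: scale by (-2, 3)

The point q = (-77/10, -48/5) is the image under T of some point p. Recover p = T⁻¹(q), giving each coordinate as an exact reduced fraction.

p = (5, -1/4)

T1 = [4/5 3/5 0; -3/5 4/5 0; 0 0 1]
T2·T1 = [-8/5 -6/5 0; -9/5 12/5 0; 0 0 1]
det M = -6; M⁻¹ = [-2/5 -1/5 0; -3/10 4/15 0; 0 0 1]
M⁻¹ · (-77/10, -48/5)ᵀ = (5, -1/4)ᵀ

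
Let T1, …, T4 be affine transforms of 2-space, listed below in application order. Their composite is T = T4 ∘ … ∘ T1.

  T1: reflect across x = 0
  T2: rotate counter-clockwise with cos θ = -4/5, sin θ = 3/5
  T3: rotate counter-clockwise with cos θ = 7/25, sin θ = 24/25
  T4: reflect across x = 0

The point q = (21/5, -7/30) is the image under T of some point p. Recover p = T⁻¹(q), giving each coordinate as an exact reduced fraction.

p = (-7/2, -7/3)

T1 = [-1 0 0; 0 1 0; 0 0 1]
T2·T1 = [4/5 -3/5 0; -3/5 -4/5 0; 0 0 1]
T3·…·T1 = [4/5 3/5 0; 3/5 -4/5 0; 0 0 1]
T4·…·T1 = [-4/5 -3/5 0; 3/5 -4/5 0; 0 0 1]
det M = 1; M⁻¹ = [-4/5 3/5 0; -3/5 -4/5 0; 0 0 1]
M⁻¹ · (21/5, -7/30)ᵀ = (-7/2, -7/3)ᵀ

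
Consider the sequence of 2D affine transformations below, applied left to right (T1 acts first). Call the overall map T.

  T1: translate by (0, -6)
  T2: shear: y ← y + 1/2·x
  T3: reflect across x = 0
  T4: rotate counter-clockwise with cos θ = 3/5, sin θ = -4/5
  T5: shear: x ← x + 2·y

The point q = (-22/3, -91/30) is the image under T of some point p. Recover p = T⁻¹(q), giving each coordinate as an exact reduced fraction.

p = (-5/3, 4)

T1 = [1 0 0; 0 1 -6; 0 0 1]
T2·T1 = [1 0 0; 1/2 1 -6; 0 0 1]
T3·…·T1 = [-1 0 0; 1/2 1 -6; 0 0 1]
T4·…·T1 = [-1/5 4/5 -24/5; 11/10 3/5 -18/5; 0 0 1]
T5·…·T1 = [2 2 -12; 11/10 3/5 -18/5; 0 0 1]
det M = -1; M⁻¹ = [-3/5 2 0; 11/10 -2 6; 0 0 1]
M⁻¹ · (-22/3, -91/30)ᵀ = (-5/3, 4)ᵀ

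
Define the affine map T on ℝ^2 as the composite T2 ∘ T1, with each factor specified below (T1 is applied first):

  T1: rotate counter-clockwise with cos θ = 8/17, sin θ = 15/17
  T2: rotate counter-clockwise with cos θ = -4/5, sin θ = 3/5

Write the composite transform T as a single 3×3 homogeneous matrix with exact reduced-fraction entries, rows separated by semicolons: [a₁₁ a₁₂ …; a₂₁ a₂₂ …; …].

T1 = [8/17 -15/17 0; 15/17 8/17 0; 0 0 1]
T2·T1 = [-77/85 36/85 0; -36/85 -77/85 0; 0 0 1]

T = [-77/85 36/85 0; -36/85 -77/85 0; 0 0 1]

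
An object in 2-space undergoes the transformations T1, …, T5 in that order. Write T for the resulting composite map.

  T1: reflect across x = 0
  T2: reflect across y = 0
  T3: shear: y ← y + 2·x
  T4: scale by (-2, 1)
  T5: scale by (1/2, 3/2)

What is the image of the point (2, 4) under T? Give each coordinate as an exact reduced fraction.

T(p) = (2, -12)

T1 reflect across x = 0: (2, 4) → (-2, 4)
T2 reflect across y = 0: (-2, 4) → (-2, -4)
T3 shear: y ← y + 2·x: (-2, -4) → (-2, -8)
T4 scale by (-2, 1): (-2, -8) → (4, -8)
T5 scale by (1/2, 3/2): (4, -8) → (2, -12)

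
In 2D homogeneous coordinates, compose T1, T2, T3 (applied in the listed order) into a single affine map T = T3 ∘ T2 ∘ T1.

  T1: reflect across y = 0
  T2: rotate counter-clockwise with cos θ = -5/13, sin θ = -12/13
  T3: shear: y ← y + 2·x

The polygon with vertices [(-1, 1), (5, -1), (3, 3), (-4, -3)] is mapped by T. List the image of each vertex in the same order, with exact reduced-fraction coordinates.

image vertices: (-7/13, 3/13), (-1, -7), (-51/13, -123/13), (56/13, 145/13)

T1 reflect across y = 0: (-1, 1) → (-1, -1); (5, -1) → (5, 1); (3, 3) → (3, -3); (-4, -3) → (-4, 3)
T2 rotate counter-clockwise with cos θ = -5/13, sin θ = -12/13: (-1, -1) → (-7/13, 17/13); (5, 1) → (-1, -5); (3, -3) → (-51/13, -21/13); (-4, 3) → (56/13, 33/13)
T3 shear: y ← y + 2·x: (-7/13, 17/13) → (-7/13, 3/13); (-1, -5) → (-1, -7); (-51/13, -21/13) → (-51/13, -123/13); (56/13, 33/13) → (56/13, 145/13)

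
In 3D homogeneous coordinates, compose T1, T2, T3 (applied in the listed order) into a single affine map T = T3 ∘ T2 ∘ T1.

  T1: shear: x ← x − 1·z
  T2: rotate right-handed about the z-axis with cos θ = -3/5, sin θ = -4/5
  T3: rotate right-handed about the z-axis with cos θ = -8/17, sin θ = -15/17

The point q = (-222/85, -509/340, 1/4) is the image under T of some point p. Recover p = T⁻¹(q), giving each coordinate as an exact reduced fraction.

p = (0, 3, 1/4)

T1 = [1 0 -1 0; 0 1 0 0; 0 0 1 0; 0 0 0 1]
T2·T1 = [-3/5 4/5 3/5 0; -4/5 -3/5 4/5 0; 0 0 1 0; 0 0 0 1]
T3·…·T1 = [-36/85 -77/85 36/85 0; 77/85 -36/85 -77/85 0; 0 0 1 0; 0 0 0 1]
det M = 1; M⁻¹ = [-36/85 77/85 1 0; -77/85 -36/85 0 0; 0 0 1 0; 0 0 0 1]
M⁻¹ · (-222/85, -509/340, 1/4)ᵀ = (0, 3, 1/4)ᵀ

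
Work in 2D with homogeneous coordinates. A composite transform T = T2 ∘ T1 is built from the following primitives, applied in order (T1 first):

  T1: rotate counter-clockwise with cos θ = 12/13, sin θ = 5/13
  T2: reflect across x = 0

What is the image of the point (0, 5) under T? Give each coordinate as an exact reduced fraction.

T1 rotate counter-clockwise with cos θ = 12/13, sin θ = 5/13: (0, 5) → (-25/13, 60/13)
T2 reflect across x = 0: (-25/13, 60/13) → (25/13, 60/13)

T(p) = (25/13, 60/13)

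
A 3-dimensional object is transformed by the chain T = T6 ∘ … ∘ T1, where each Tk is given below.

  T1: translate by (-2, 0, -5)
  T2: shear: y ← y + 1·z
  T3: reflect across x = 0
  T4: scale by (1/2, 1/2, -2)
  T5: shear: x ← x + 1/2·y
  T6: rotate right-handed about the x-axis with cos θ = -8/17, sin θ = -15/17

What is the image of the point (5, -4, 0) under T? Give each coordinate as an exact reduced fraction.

T(p) = (-15/4, 186/17, -25/34)

T1 translate by (-2, 0, -5): (5, -4, 0) → (3, -4, -5)
T2 shear: y ← y + 1·z: (3, -4, -5) → (3, -9, -5)
T3 reflect across x = 0: (3, -9, -5) → (-3, -9, -5)
T4 scale by (1/2, 1/2, -2): (-3, -9, -5) → (-3/2, -9/2, 10)
T5 shear: x ← x + 1/2·y: (-3/2, -9/2, 10) → (-15/4, -9/2, 10)
T6 rotate right-handed about the x-axis with cos θ = -8/17, sin θ = -15/17: (-15/4, -9/2, 10) → (-15/4, 186/17, -25/34)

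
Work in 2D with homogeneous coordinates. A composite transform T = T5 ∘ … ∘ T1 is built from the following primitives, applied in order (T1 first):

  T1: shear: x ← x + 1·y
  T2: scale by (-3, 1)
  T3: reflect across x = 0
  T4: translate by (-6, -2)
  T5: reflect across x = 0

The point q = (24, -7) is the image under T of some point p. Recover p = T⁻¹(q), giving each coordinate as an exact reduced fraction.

p = (-1, -5)

T1 = [1 1 0; 0 1 0; 0 0 1]
T2·T1 = [-3 -3 0; 0 1 0; 0 0 1]
T3·…·T1 = [3 3 0; 0 1 0; 0 0 1]
T4·…·T1 = [3 3 -6; 0 1 -2; 0 0 1]
T5·…·T1 = [-3 -3 6; 0 1 -2; 0 0 1]
det M = -3; M⁻¹ = [-1/3 -1 0; 0 1 2; 0 0 1]
M⁻¹ · (24, -7)ᵀ = (-1, -5)ᵀ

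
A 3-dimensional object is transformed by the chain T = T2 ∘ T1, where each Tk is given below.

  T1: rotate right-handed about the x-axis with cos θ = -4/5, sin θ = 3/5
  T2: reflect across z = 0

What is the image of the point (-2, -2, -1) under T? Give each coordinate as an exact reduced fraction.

T1 rotate right-handed about the x-axis with cos θ = -4/5, sin θ = 3/5: (-2, -2, -1) → (-2, 11/5, -2/5)
T2 reflect across z = 0: (-2, 11/5, -2/5) → (-2, 11/5, 2/5)

T(p) = (-2, 11/5, 2/5)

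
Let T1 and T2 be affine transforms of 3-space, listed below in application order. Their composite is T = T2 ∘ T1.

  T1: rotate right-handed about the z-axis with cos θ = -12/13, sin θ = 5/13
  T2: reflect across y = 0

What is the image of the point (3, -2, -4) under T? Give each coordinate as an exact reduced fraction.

T(p) = (-2, -3, -4)

T1 rotate right-handed about the z-axis with cos θ = -12/13, sin θ = 5/13: (3, -2, -4) → (-2, 3, -4)
T2 reflect across y = 0: (-2, 3, -4) → (-2, -3, -4)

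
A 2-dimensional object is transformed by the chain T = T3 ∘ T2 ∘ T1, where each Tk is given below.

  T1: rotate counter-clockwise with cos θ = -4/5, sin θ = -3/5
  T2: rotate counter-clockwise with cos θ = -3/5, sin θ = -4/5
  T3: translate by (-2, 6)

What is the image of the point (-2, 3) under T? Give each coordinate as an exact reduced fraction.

T(p) = (-5, 4)

T1 rotate counter-clockwise with cos θ = -4/5, sin θ = -3/5: (-2, 3) → (17/5, -6/5)
T2 rotate counter-clockwise with cos θ = -3/5, sin θ = -4/5: (17/5, -6/5) → (-3, -2)
T3 translate by (-2, 6): (-3, -2) → (-5, 4)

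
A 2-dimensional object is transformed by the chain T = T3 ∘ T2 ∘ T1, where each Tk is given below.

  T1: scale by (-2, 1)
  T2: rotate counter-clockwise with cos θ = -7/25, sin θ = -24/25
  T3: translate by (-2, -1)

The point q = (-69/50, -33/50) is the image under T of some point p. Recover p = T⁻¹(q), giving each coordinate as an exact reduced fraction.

p = (1/4, 1/2)

T1 = [-2 0 0; 0 1 0; 0 0 1]
T2·T1 = [14/25 24/25 0; 48/25 -7/25 0; 0 0 1]
T3·…·T1 = [14/25 24/25 -2; 48/25 -7/25 -1; 0 0 1]
det M = -2; M⁻¹ = [7/50 12/25 19/25; 24/25 -7/25 41/25; 0 0 1]
M⁻¹ · (-69/50, -33/50)ᵀ = (1/4, 1/2)ᵀ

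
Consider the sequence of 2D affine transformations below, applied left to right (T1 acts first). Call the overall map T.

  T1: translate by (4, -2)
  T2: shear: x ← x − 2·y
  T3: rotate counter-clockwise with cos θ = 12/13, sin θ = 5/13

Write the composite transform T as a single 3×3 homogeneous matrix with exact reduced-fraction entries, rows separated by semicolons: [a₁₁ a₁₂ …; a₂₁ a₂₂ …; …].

T = [12/13 -29/13 106/13; 5/13 2/13 16/13; 0 0 1]

T1 = [1 0 4; 0 1 -2; 0 0 1]
T2·T1 = [1 -2 8; 0 1 -2; 0 0 1]
T3·…·T1 = [12/13 -29/13 106/13; 5/13 2/13 16/13; 0 0 1]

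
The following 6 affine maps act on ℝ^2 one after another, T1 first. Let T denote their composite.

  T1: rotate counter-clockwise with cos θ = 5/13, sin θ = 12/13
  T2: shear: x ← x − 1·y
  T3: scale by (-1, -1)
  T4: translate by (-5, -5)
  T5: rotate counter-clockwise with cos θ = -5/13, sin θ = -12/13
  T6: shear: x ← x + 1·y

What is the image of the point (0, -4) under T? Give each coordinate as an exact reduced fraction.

T(p) = (1946/169, 1821/169)

T1 rotate counter-clockwise with cos θ = 5/13, sin θ = 12/13: (0, -4) → (48/13, -20/13)
T2 shear: x ← x − 1·y: (48/13, -20/13) → (68/13, -20/13)
T3 scale by (-1, -1): (68/13, -20/13) → (-68/13, 20/13)
T4 translate by (-5, -5): (-68/13, 20/13) → (-133/13, -45/13)
T5 rotate counter-clockwise with cos θ = -5/13, sin θ = -12/13: (-133/13, -45/13) → (125/169, 1821/169)
T6 shear: x ← x + 1·y: (125/169, 1821/169) → (1946/169, 1821/169)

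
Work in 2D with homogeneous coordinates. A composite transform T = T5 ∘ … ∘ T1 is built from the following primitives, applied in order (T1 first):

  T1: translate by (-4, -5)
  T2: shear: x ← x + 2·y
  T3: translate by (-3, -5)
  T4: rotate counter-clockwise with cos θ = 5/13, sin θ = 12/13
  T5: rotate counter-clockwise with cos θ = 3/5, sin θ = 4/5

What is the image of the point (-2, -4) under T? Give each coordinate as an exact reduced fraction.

T(p) = (335/13, -210/13)

T1 translate by (-4, -5): (-2, -4) → (-6, -9)
T2 shear: x ← x + 2·y: (-6, -9) → (-24, -9)
T3 translate by (-3, -5): (-24, -9) → (-27, -14)
T4 rotate counter-clockwise with cos θ = 5/13, sin θ = 12/13: (-27, -14) → (33/13, -394/13)
T5 rotate counter-clockwise with cos θ = 3/5, sin θ = 4/5: (33/13, -394/13) → (335/13, -210/13)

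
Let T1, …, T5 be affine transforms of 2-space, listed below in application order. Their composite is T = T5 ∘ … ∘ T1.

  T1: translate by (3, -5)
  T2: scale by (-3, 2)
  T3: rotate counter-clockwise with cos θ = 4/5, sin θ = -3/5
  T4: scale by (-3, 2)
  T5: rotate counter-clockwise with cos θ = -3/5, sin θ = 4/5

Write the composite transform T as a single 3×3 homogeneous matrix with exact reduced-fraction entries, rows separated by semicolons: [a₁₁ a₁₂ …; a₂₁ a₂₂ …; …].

T = [-36/5 -2/5 -98/5; 18/5 -24/5 174/5; 0 0 1]

T1 = [1 0 3; 0 1 -5; 0 0 1]
T2·T1 = [-3 0 -9; 0 2 -10; 0 0 1]
T3·…·T1 = [-12/5 6/5 -66/5; 9/5 8/5 -13/5; 0 0 1]
T4·…·T1 = [36/5 -18/5 198/5; 18/5 16/5 -26/5; 0 0 1]
T5·…·T1 = [-36/5 -2/5 -98/5; 18/5 -24/5 174/5; 0 0 1]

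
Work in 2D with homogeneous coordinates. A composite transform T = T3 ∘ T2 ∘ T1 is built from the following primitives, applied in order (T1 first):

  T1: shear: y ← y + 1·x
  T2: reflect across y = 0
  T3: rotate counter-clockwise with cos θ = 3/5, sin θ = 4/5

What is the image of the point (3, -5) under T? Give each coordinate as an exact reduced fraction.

T1 shear: y ← y + 1·x: (3, -5) → (3, -2)
T2 reflect across y = 0: (3, -2) → (3, 2)
T3 rotate counter-clockwise with cos θ = 3/5, sin θ = 4/5: (3, 2) → (1/5, 18/5)

T(p) = (1/5, 18/5)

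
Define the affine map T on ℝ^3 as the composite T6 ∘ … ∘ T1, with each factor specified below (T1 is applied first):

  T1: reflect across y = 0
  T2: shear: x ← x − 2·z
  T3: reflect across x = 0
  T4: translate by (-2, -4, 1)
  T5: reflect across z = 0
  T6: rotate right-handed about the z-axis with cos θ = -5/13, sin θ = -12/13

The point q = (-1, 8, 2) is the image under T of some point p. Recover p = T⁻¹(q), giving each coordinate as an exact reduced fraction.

p = (-1, 0, -3)

T1 = [1 0 0 0; 0 -1 0 0; 0 0 1 0; 0 0 0 1]
T2·T1 = [1 0 -2 0; 0 -1 0 0; 0 0 1 0; 0 0 0 1]
T3·…·T1 = [-1 0 2 0; 0 -1 0 0; 0 0 1 0; 0 0 0 1]
T4·…·T1 = [-1 0 2 -2; 0 -1 0 -4; 0 0 1 1; 0 0 0 1]
T5·…·T1 = [-1 0 2 -2; 0 -1 0 -4; 0 0 -1 -1; 0 0 0 1]
T6·…·T1 = [5/13 -12/13 -10/13 -38/13; 12/13 5/13 -24/13 44/13; 0 0 -1 -1; 0 0 0 1]
det M = -1; M⁻¹ = [5/13 12/13 -2 -4; -12/13 5/13 0 -4; 0 0 -1 -1; 0 0 0 1]
M⁻¹ · (-1, 8, 2)ᵀ = (-1, 0, -3)ᵀ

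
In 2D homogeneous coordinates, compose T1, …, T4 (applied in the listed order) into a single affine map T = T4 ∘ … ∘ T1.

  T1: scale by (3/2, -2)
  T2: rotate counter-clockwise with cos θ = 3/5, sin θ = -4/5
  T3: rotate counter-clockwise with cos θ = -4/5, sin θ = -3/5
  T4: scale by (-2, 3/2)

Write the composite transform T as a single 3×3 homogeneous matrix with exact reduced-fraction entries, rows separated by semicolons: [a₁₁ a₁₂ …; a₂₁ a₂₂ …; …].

T1 = [3/2 0 0; 0 -2 0; 0 0 1]
T2·T1 = [9/10 -8/5 0; -6/5 -6/5 0; 0 0 1]
T3·…·T1 = [-36/25 14/25 0; 21/50 48/25 0; 0 0 1]
T4·…·T1 = [72/25 -28/25 0; 63/100 72/25 0; 0 0 1]

T = [72/25 -28/25 0; 63/100 72/25 0; 0 0 1]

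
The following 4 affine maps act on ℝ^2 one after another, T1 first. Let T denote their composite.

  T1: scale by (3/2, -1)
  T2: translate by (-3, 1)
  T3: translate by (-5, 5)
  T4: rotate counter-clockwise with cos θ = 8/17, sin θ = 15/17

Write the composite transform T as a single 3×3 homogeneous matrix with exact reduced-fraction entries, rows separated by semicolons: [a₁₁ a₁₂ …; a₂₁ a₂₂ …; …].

T1 = [3/2 0 0; 0 -1 0; 0 0 1]
T2·T1 = [3/2 0 -3; 0 -1 1; 0 0 1]
T3·…·T1 = [3/2 0 -8; 0 -1 6; 0 0 1]
T4·…·T1 = [12/17 15/17 -154/17; 45/34 -8/17 -72/17; 0 0 1]

T = [12/17 15/17 -154/17; 45/34 -8/17 -72/17; 0 0 1]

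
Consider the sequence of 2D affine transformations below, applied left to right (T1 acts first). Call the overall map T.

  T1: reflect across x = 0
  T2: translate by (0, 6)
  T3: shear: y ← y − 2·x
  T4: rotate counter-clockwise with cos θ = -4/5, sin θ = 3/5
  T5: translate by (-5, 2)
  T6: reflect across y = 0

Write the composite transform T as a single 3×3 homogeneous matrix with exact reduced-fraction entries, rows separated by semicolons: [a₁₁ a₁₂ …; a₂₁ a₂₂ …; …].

T = [-2/5 -3/5 -43/5; 11/5 4/5 14/5; 0 0 1]

T1 = [-1 0 0; 0 1 0; 0 0 1]
T2·T1 = [-1 0 0; 0 1 6; 0 0 1]
T3·…·T1 = [-1 0 0; 2 1 6; 0 0 1]
T4·…·T1 = [-2/5 -3/5 -18/5; -11/5 -4/5 -24/5; 0 0 1]
T5·…·T1 = [-2/5 -3/5 -43/5; -11/5 -4/5 -14/5; 0 0 1]
T6·…·T1 = [-2/5 -3/5 -43/5; 11/5 4/5 14/5; 0 0 1]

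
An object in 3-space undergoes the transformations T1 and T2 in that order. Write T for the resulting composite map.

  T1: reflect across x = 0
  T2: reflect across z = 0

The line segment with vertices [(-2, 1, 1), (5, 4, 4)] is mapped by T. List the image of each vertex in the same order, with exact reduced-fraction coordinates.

image vertices: (2, 1, -1), (-5, 4, -4)

T1 reflect across x = 0: (-2, 1, 1) → (2, 1, 1); (5, 4, 4) → (-5, 4, 4)
T2 reflect across z = 0: (2, 1, 1) → (2, 1, -1); (-5, 4, 4) → (-5, 4, -4)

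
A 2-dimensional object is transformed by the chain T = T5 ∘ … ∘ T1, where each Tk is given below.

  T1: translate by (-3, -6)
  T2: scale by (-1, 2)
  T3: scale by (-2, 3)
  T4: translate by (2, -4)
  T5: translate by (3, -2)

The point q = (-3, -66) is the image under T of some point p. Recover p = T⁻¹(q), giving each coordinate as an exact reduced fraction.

p = (-1, -4)

T1 = [1 0 -3; 0 1 -6; 0 0 1]
T2·T1 = [-1 0 3; 0 2 -12; 0 0 1]
T3·…·T1 = [2 0 -6; 0 6 -36; 0 0 1]
T4·…·T1 = [2 0 -4; 0 6 -40; 0 0 1]
T5·…·T1 = [2 0 -1; 0 6 -42; 0 0 1]
det M = 12; M⁻¹ = [1/2 0 1/2; 0 1/6 7; 0 0 1]
M⁻¹ · (-3, -66)ᵀ = (-1, -4)ᵀ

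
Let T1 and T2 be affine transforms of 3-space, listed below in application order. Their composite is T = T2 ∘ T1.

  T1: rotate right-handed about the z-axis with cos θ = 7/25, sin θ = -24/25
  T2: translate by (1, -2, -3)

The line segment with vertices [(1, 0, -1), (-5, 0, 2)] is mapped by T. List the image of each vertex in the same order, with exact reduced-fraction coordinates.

T1 rotate right-handed about the z-axis with cos θ = 7/25, sin θ = -24/25: (1, 0, -1) → (7/25, -24/25, -1); (-5, 0, 2) → (-7/5, 24/5, 2)
T2 translate by (1, -2, -3): (7/25, -24/25, -1) → (32/25, -74/25, -4); (-7/5, 24/5, 2) → (-2/5, 14/5, -1)

image vertices: (32/25, -74/25, -4), (-2/5, 14/5, -1)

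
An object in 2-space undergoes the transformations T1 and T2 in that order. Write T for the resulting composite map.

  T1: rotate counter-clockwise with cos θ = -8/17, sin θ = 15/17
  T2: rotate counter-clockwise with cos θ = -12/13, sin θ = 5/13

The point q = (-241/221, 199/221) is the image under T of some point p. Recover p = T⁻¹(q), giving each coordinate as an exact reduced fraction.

p = (-1, -1)

T1 = [-8/17 -15/17 0; 15/17 -8/17 0; 0 0 1]
T2·T1 = [21/221 220/221 0; -220/221 21/221 0; 0 0 1]
det M = 1; M⁻¹ = [21/221 -220/221 0; 220/221 21/221 0; 0 0 1]
M⁻¹ · (-241/221, 199/221)ᵀ = (-1, -1)ᵀ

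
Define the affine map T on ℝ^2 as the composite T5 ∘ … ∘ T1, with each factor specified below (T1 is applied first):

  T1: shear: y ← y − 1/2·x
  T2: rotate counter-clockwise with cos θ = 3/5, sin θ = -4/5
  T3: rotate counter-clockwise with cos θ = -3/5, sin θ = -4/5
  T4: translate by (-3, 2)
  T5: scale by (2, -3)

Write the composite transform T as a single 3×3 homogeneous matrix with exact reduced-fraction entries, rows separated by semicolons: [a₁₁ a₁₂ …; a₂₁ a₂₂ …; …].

T = [-2 0 -6; -3/2 3 -6; 0 0 1]

T1 = [1 0 0; -1/2 1 0; 0 0 1]
T2·T1 = [1/5 4/5 0; -11/10 3/5 0; 0 0 1]
T3·…·T1 = [-1 0 0; 1/2 -1 0; 0 0 1]
T4·…·T1 = [-1 0 -3; 1/2 -1 2; 0 0 1]
T5·…·T1 = [-2 0 -6; -3/2 3 -6; 0 0 1]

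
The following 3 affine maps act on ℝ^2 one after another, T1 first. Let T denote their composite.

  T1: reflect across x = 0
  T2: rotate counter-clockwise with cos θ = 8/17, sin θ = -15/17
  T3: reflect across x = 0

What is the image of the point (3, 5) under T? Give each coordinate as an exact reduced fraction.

T1 reflect across x = 0: (3, 5) → (-3, 5)
T2 rotate counter-clockwise with cos θ = 8/17, sin θ = -15/17: (-3, 5) → (3, 5)
T3 reflect across x = 0: (3, 5) → (-3, 5)

T(p) = (-3, 5)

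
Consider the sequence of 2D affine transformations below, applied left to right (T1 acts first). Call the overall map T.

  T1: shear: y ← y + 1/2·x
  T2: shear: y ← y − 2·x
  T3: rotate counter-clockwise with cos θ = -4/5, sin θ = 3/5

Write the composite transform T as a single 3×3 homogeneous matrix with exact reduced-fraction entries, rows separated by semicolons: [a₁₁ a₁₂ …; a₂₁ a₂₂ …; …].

T1 = [1 0 0; 1/2 1 0; 0 0 1]
T2·T1 = [1 0 0; -3/2 1 0; 0 0 1]
T3·…·T1 = [1/10 -3/5 0; 9/5 -4/5 0; 0 0 1]

T = [1/10 -3/5 0; 9/5 -4/5 0; 0 0 1]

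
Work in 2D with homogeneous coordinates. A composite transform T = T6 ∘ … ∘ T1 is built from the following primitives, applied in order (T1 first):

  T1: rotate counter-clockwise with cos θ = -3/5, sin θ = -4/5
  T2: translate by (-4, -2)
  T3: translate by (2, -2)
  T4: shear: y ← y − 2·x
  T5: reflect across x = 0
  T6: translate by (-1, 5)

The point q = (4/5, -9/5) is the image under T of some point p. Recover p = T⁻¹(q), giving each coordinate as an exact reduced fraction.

T1 = [-3/5 4/5 0; -4/5 -3/5 0; 0 0 1]
T2·T1 = [-3/5 4/5 -4; -4/5 -3/5 -2; 0 0 1]
T3·…·T1 = [-3/5 4/5 -2; -4/5 -3/5 -4; 0 0 1]
T4·…·T1 = [-3/5 4/5 -2; 2/5 -11/5 0; 0 0 1]
T5·…·T1 = [3/5 -4/5 2; 2/5 -11/5 0; 0 0 1]
T6·…·T1 = [3/5 -4/5 1; 2/5 -11/5 5; 0 0 1]
det M = -1; M⁻¹ = [11/5 -4/5 9/5; 2/5 -3/5 13/5; 0 0 1]
M⁻¹ · (4/5, -9/5)ᵀ = (5, 4)ᵀ

p = (5, 4)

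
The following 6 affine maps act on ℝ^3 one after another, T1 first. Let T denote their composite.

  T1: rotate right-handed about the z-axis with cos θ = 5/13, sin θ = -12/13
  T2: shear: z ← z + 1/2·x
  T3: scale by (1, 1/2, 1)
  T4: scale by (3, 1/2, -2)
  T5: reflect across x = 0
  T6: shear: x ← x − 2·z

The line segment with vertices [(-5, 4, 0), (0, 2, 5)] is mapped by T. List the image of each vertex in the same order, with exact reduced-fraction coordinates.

T1 rotate right-handed about the z-axis with cos θ = 5/13, sin θ = -12/13: (-5, 4, 0) → (23/13, 80/13, 0); (0, 2, 5) → (24/13, 10/13, 5)
T2 shear: z ← z + 1/2·x: (23/13, 80/13, 0) → (23/13, 80/13, 23/26); (24/13, 10/13, 5) → (24/13, 10/13, 77/13)
T3 scale by (1, 1/2, 1): (23/13, 80/13, 23/26) → (23/13, 40/13, 23/26); (24/13, 10/13, 77/13) → (24/13, 5/13, 77/13)
T4 scale by (3, 1/2, -2): (23/13, 40/13, 23/26) → (69/13, 20/13, -23/13); (24/13, 5/13, 77/13) → (72/13, 5/26, -154/13)
T5 reflect across x = 0: (69/13, 20/13, -23/13) → (-69/13, 20/13, -23/13); (72/13, 5/26, -154/13) → (-72/13, 5/26, -154/13)
T6 shear: x ← x − 2·z: (-69/13, 20/13, -23/13) → (-23/13, 20/13, -23/13); (-72/13, 5/26, -154/13) → (236/13, 5/26, -154/13)

image vertices: (-23/13, 20/13, -23/13), (236/13, 5/26, -154/13)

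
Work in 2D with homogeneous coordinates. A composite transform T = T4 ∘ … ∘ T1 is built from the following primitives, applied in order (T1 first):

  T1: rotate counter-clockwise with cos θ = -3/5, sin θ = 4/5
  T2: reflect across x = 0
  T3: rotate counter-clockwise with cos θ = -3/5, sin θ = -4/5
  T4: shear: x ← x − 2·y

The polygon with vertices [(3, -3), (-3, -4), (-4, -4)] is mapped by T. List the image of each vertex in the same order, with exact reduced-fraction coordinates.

image vertices: (39/5, -51/25), (-5, 4), (-36/5, 124/25)

T1 rotate counter-clockwise with cos θ = -3/5, sin θ = 4/5: (3, -3) → (3/5, 21/5); (-3, -4) → (5, 0); (-4, -4) → (28/5, -4/5)
T2 reflect across x = 0: (3/5, 21/5) → (-3/5, 21/5); (5, 0) → (-5, 0); (28/5, -4/5) → (-28/5, -4/5)
T3 rotate counter-clockwise with cos θ = -3/5, sin θ = -4/5: (-3/5, 21/5) → (93/25, -51/25); (-5, 0) → (3, 4); (-28/5, -4/5) → (68/25, 124/25)
T4 shear: x ← x − 2·y: (93/25, -51/25) → (39/5, -51/25); (3, 4) → (-5, 4); (68/25, 124/25) → (-36/5, 124/25)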